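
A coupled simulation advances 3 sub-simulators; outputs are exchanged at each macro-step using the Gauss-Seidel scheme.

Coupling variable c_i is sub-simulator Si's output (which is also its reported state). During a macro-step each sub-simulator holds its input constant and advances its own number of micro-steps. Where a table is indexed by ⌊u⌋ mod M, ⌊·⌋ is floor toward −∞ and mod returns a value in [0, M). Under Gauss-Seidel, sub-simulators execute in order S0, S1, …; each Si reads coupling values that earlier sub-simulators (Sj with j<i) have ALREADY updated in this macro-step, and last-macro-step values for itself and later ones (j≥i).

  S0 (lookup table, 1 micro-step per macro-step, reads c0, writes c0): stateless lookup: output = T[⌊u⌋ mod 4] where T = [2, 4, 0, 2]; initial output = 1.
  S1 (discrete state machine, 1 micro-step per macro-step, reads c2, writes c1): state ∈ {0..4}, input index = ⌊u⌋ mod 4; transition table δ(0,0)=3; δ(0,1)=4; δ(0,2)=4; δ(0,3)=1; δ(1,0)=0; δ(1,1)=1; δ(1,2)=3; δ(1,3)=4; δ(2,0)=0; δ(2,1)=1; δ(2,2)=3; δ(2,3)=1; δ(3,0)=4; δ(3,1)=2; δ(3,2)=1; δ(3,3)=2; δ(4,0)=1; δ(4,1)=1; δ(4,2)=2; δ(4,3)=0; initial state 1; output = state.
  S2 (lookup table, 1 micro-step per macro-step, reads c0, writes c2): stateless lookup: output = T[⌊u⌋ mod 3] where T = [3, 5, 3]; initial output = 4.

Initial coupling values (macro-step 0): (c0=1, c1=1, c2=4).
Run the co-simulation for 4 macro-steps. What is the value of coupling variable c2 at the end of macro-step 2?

c2 at macro-step 2 = 3

macro 1: S0 reads c0=1 → after 1×micro: 4; S1 reads c2=4 → after 1×micro: 0; S2 reads c0=4 → after 1×micro: 5 ⇒ (c0=4, c1=0, c2=5)
macro 2: S0 reads c0=4 → after 1×micro: 2; S1 reads c2=5 → after 1×micro: 4; S2 reads c0=2 → after 1×micro: 3 ⇒ (c0=2, c1=4, c2=3)
macro 3: S0 reads c0=2 → after 1×micro: 0; S1 reads c2=3 → after 1×micro: 0; S2 reads c0=0 → after 1×micro: 3 ⇒ (c0=0, c1=0, c2=3)
macro 4: S0 reads c0=0 → after 1×micro: 2; S1 reads c2=3 → after 1×micro: 1; S2 reads c0=2 → after 1×micro: 3 ⇒ (c0=2, c1=1, c2=3)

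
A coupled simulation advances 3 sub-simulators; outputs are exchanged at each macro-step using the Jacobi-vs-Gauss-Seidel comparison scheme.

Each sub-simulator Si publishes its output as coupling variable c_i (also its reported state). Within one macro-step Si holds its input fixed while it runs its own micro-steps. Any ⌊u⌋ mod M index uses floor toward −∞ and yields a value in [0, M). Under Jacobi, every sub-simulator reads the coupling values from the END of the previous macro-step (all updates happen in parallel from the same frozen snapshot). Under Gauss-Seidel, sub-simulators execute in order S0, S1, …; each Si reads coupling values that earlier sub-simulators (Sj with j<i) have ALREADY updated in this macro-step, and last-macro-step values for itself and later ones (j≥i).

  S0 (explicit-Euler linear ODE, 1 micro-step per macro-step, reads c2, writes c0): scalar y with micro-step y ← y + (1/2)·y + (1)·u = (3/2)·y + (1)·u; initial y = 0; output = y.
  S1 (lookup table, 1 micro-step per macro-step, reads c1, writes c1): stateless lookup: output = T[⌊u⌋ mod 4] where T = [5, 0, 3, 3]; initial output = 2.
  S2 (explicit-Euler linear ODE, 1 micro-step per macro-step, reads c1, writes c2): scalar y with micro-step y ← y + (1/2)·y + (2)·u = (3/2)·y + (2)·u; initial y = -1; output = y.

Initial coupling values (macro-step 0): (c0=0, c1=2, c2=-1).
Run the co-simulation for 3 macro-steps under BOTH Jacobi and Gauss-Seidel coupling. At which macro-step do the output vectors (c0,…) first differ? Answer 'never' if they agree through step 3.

first divergence at macro-step: 1

[Jacobi] macro 1: S0 reads c2=-1 → after 1×micro: -1; S1 reads c1=2 → after 1×micro: 3; S2 reads c1=2 → after 1×micro: 5/2 ⇒ (c0=-1, c1=3, c2=5/2)
[Jacobi] macro 2: S0 reads c2=5/2 → after 1×micro: 1; S1 reads c1=3 → after 1×micro: 3; S2 reads c1=3 → after 1×micro: 39/4 ⇒ (c0=1, c1=3, c2=39/4)
[Jacobi] macro 3: S0 reads c2=39/4 → after 1×micro: 45/4; S1 reads c1=3 → after 1×micro: 3; S2 reads c1=3 → after 1×micro: 165/8 ⇒ (c0=45/4, c1=3, c2=165/8)
[Gauss-Seidel] macro 1: S0 reads c2=-1 → after 1×micro: -1; S1 reads c1=2 → after 1×micro: 3; S2 reads c1=3 → after 1×micro: 9/2 ⇒ (c0=-1, c1=3, c2=9/2)
[Gauss-Seidel] macro 2: S0 reads c2=9/2 → after 1×micro: 3; S1 reads c1=3 → after 1×micro: 3; S2 reads c1=3 → after 1×micro: 51/4 ⇒ (c0=3, c1=3, c2=51/4)
[Gauss-Seidel] macro 3: S0 reads c2=51/4 → after 1×micro: 69/4; S1 reads c1=3 → after 1×micro: 3; S2 reads c1=3 → after 1×micro: 201/8 ⇒ (c0=69/4, c1=3, c2=201/8)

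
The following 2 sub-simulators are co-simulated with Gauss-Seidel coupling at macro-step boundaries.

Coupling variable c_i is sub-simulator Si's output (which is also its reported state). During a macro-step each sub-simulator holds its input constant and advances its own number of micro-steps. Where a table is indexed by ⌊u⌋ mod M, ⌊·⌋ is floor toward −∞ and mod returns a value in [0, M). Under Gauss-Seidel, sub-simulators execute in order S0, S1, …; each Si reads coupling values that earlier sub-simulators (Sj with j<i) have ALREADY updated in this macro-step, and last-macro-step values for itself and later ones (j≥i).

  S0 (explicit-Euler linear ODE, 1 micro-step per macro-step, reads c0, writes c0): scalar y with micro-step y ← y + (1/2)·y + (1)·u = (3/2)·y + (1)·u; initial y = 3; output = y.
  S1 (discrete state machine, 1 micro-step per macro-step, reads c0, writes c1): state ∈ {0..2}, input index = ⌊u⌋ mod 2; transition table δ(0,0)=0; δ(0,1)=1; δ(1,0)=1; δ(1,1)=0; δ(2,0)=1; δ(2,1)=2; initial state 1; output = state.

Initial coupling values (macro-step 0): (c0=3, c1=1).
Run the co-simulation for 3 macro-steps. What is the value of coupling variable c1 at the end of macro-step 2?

macro 1: S0 reads c0=3 → after 1×micro: 15/2; S1 reads c0=15/2 → after 1×micro: 0 ⇒ (c0=15/2, c1=0)
macro 2: S0 reads c0=15/2 → after 1×micro: 75/4; S1 reads c0=75/4 → after 1×micro: 0 ⇒ (c0=75/4, c1=0)
macro 3: S0 reads c0=75/4 → after 1×micro: 375/8; S1 reads c0=375/8 → after 1×micro: 0 ⇒ (c0=375/8, c1=0)

c1 at macro-step 2 = 0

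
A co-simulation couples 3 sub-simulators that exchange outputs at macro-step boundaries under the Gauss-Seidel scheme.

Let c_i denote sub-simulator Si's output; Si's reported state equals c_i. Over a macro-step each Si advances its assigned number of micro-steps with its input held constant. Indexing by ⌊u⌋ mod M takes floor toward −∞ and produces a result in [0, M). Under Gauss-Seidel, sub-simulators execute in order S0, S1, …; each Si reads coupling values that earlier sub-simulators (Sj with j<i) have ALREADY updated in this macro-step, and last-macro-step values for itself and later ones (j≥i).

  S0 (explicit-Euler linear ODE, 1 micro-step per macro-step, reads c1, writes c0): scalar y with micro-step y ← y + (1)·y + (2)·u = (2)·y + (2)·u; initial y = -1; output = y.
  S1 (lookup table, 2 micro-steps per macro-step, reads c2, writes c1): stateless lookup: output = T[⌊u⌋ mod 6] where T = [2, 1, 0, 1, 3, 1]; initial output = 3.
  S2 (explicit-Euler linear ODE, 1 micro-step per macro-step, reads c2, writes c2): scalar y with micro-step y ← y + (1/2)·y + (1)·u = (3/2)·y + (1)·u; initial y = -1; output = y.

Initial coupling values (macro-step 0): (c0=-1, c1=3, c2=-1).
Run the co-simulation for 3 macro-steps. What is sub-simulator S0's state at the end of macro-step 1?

S0 state at macro-step 1 = 4

macro 1: S0 reads c1=3 → after 1×micro: 4; S1 reads c2=-1 → after 2×micro: 1; S2 reads c2=-1 → after 1×micro: -5/2 ⇒ (c0=4, c1=1, c2=-5/2)
macro 2: S0 reads c1=1 → after 1×micro: 10; S1 reads c2=-5/2 → after 2×micro: 1; S2 reads c2=-5/2 → after 1×micro: -25/4 ⇒ (c0=10, c1=1, c2=-25/4)
macro 3: S0 reads c1=1 → after 1×micro: 22; S1 reads c2=-25/4 → after 2×micro: 1; S2 reads c2=-25/4 → after 1×micro: -125/8 ⇒ (c0=22, c1=1, c2=-125/8)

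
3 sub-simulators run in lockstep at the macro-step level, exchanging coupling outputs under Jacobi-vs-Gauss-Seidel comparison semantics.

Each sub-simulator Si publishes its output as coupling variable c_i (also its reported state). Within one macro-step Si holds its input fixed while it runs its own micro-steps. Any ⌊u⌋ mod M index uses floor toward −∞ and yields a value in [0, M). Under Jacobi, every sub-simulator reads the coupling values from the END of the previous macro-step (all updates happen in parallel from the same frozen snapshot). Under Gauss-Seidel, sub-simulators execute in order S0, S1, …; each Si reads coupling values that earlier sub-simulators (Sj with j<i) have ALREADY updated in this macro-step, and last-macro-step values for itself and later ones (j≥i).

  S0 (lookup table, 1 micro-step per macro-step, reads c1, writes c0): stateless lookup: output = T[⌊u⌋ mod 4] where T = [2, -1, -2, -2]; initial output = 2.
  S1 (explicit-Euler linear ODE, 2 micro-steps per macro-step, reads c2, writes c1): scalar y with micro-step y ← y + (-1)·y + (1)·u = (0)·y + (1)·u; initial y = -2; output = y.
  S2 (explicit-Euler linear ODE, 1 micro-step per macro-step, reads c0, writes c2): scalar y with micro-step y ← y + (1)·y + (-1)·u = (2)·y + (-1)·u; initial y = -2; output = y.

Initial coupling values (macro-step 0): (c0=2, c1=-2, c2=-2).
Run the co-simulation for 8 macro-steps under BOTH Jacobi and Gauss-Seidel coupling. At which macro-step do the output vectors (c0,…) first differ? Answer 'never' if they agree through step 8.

first divergence at macro-step: 1

[Jacobi] macro 1: S0 reads c1=-2 → after 1×micro: -2; S1 reads c2=-2 → after 2×micro: -2; S2 reads c0=2 → after 1×micro: -6 ⇒ (c0=-2, c1=-2, c2=-6)
[Jacobi] macro 2: S0 reads c1=-2 → after 1×micro: -2; S1 reads c2=-6 → after 2×micro: -6; S2 reads c0=-2 → after 1×micro: -10 ⇒ (c0=-2, c1=-6, c2=-10)
[Jacobi] macro 3: S0 reads c1=-6 → after 1×micro: -2; S1 reads c2=-10 → after 2×micro: -10; S2 reads c0=-2 → after 1×micro: -18 ⇒ (c0=-2, c1=-10, c2=-18)
[Jacobi] macro 4: S0 reads c1=-10 → after 1×micro: -2; S1 reads c2=-18 → after 2×micro: -18; S2 reads c0=-2 → after 1×micro: -34 ⇒ (c0=-2, c1=-18, c2=-34)
[Jacobi] macro 5: S0 reads c1=-18 → after 1×micro: -2; S1 reads c2=-34 → after 2×micro: -34; S2 reads c0=-2 → after 1×micro: -66 ⇒ (c0=-2, c1=-34, c2=-66)
[Jacobi] macro 6: S0 reads c1=-34 → after 1×micro: -2; S1 reads c2=-66 → after 2×micro: -66; S2 reads c0=-2 → after 1×micro: -130 ⇒ (c0=-2, c1=-66, c2=-130)
[Jacobi] macro 7: S0 reads c1=-66 → after 1×micro: -2; S1 reads c2=-130 → after 2×micro: -130; S2 reads c0=-2 → after 1×micro: -258 ⇒ (c0=-2, c1=-130, c2=-258)
[Jacobi] macro 8: S0 reads c1=-130 → after 1×micro: -2; S1 reads c2=-258 → after 2×micro: -258; S2 reads c0=-2 → after 1×micro: -514 ⇒ (c0=-2, c1=-258, c2=-514)
[Gauss-Seidel] macro 1: S0 reads c1=-2 → after 1×micro: -2; S1 reads c2=-2 → after 2×micro: -2; S2 reads c0=-2 → after 1×micro: -2 ⇒ (c0=-2, c1=-2, c2=-2)
[Gauss-Seidel] macro 2: S0 reads c1=-2 → after 1×micro: -2; S1 reads c2=-2 → after 2×micro: -2; S2 reads c0=-2 → after 1×micro: -2 ⇒ (c0=-2, c1=-2, c2=-2)
[Gauss-Seidel] macro 3: S0 reads c1=-2 → after 1×micro: -2; S1 reads c2=-2 → after 2×micro: -2; S2 reads c0=-2 → after 1×micro: -2 ⇒ (c0=-2, c1=-2, c2=-2)
[Gauss-Seidel] macro 4: S0 reads c1=-2 → after 1×micro: -2; S1 reads c2=-2 → after 2×micro: -2; S2 reads c0=-2 → after 1×micro: -2 ⇒ (c0=-2, c1=-2, c2=-2)
[Gauss-Seidel] macro 5: S0 reads c1=-2 → after 1×micro: -2; S1 reads c2=-2 → after 2×micro: -2; S2 reads c0=-2 → after 1×micro: -2 ⇒ (c0=-2, c1=-2, c2=-2)
[Gauss-Seidel] macro 6: S0 reads c1=-2 → after 1×micro: -2; S1 reads c2=-2 → after 2×micro: -2; S2 reads c0=-2 → after 1×micro: -2 ⇒ (c0=-2, c1=-2, c2=-2)
[Gauss-Seidel] macro 7: S0 reads c1=-2 → after 1×micro: -2; S1 reads c2=-2 → after 2×micro: -2; S2 reads c0=-2 → after 1×micro: -2 ⇒ (c0=-2, c1=-2, c2=-2)
[Gauss-Seidel] macro 8: S0 reads c1=-2 → after 1×micro: -2; S1 reads c2=-2 → after 2×micro: -2; S2 reads c0=-2 → after 1×micro: -2 ⇒ (c0=-2, c1=-2, c2=-2)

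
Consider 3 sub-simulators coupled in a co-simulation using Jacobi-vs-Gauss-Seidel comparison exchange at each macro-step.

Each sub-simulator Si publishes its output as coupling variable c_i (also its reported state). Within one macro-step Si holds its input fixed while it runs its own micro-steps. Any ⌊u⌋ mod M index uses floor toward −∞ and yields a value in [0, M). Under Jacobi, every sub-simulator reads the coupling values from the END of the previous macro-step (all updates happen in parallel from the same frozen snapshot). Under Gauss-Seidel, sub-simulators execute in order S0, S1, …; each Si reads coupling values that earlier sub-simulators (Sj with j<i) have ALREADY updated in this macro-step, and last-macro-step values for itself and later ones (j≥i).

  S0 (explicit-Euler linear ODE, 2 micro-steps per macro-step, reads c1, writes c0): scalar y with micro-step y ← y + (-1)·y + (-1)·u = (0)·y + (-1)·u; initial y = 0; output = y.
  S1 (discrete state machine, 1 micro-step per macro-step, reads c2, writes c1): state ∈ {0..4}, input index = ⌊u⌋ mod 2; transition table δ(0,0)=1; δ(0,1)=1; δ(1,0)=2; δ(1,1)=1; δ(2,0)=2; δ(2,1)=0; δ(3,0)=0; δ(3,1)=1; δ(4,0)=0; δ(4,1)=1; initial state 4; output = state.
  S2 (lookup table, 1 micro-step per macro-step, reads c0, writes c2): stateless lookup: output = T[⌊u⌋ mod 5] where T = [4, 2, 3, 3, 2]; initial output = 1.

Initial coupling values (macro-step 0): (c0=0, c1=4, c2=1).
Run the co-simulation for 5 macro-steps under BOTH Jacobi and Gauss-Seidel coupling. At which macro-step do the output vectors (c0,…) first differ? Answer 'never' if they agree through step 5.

[Jacobi] macro 1: S0 reads c1=4 → after 2×micro: -4; S1 reads c2=1 → after 1×micro: 1; S2 reads c0=0 → after 1×micro: 4 ⇒ (c0=-4, c1=1, c2=4)
[Jacobi] macro 2: S0 reads c1=1 → after 2×micro: -1; S1 reads c2=4 → after 1×micro: 2; S2 reads c0=-4 → after 1×micro: 2 ⇒ (c0=-1, c1=2, c2=2)
[Jacobi] macro 3: S0 reads c1=2 → after 2×micro: -2; S1 reads c2=2 → after 1×micro: 2; S2 reads c0=-1 → after 1×micro: 2 ⇒ (c0=-2, c1=2, c2=2)
[Jacobi] macro 4: S0 reads c1=2 → after 2×micro: -2; S1 reads c2=2 → after 1×micro: 2; S2 reads c0=-2 → after 1×micro: 3 ⇒ (c0=-2, c1=2, c2=3)
[Jacobi] macro 5: S0 reads c1=2 → after 2×micro: -2; S1 reads c2=3 → after 1×micro: 0; S2 reads c0=-2 → after 1×micro: 3 ⇒ (c0=-2, c1=0, c2=3)
[Gauss-Seidel] macro 1: S0 reads c1=4 → after 2×micro: -4; S1 reads c2=1 → after 1×micro: 1; S2 reads c0=-4 → after 1×micro: 2 ⇒ (c0=-4, c1=1, c2=2)
[Gauss-Seidel] macro 2: S0 reads c1=1 → after 2×micro: -1; S1 reads c2=2 → after 1×micro: 2; S2 reads c0=-1 → after 1×micro: 2 ⇒ (c0=-1, c1=2, c2=2)
[Gauss-Seidel] macro 3: S0 reads c1=2 → after 2×micro: -2; S1 reads c2=2 → after 1×micro: 2; S2 reads c0=-2 → after 1×micro: 3 ⇒ (c0=-2, c1=2, c2=3)
[Gauss-Seidel] macro 4: S0 reads c1=2 → after 2×micro: -2; S1 reads c2=3 → after 1×micro: 0; S2 reads c0=-2 → after 1×micro: 3 ⇒ (c0=-2, c1=0, c2=3)
[Gauss-Seidel] macro 5: S0 reads c1=0 → after 2×micro: 0; S1 reads c2=3 → after 1×micro: 1; S2 reads c0=0 → after 1×micro: 4 ⇒ (c0=0, c1=1, c2=4)

first divergence at macro-step: 1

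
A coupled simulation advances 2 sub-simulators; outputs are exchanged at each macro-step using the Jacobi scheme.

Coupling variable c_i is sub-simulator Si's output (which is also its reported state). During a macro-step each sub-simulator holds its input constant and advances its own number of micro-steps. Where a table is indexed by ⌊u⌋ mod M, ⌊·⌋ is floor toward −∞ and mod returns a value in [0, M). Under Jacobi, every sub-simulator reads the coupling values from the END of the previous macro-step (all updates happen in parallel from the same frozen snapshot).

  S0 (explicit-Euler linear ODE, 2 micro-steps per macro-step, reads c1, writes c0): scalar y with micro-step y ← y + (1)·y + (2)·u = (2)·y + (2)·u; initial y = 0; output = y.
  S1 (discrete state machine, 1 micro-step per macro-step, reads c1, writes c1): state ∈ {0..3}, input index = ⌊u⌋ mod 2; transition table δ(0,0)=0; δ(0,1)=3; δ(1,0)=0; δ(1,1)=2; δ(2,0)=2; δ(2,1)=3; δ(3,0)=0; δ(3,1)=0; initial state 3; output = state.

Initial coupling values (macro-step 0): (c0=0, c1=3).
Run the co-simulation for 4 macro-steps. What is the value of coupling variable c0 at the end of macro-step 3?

c0 at macro-step 3 = 288

macro 1: S0 reads c1=3 → after 2×micro: 18; S1 reads c1=3 → after 1×micro: 0 ⇒ (c0=18, c1=0)
macro 2: S0 reads c1=0 → after 2×micro: 72; S1 reads c1=0 → after 1×micro: 0 ⇒ (c0=72, c1=0)
macro 3: S0 reads c1=0 → after 2×micro: 288; S1 reads c1=0 → after 1×micro: 0 ⇒ (c0=288, c1=0)
macro 4: S0 reads c1=0 → after 2×micro: 1152; S1 reads c1=0 → after 1×micro: 0 ⇒ (c0=1152, c1=0)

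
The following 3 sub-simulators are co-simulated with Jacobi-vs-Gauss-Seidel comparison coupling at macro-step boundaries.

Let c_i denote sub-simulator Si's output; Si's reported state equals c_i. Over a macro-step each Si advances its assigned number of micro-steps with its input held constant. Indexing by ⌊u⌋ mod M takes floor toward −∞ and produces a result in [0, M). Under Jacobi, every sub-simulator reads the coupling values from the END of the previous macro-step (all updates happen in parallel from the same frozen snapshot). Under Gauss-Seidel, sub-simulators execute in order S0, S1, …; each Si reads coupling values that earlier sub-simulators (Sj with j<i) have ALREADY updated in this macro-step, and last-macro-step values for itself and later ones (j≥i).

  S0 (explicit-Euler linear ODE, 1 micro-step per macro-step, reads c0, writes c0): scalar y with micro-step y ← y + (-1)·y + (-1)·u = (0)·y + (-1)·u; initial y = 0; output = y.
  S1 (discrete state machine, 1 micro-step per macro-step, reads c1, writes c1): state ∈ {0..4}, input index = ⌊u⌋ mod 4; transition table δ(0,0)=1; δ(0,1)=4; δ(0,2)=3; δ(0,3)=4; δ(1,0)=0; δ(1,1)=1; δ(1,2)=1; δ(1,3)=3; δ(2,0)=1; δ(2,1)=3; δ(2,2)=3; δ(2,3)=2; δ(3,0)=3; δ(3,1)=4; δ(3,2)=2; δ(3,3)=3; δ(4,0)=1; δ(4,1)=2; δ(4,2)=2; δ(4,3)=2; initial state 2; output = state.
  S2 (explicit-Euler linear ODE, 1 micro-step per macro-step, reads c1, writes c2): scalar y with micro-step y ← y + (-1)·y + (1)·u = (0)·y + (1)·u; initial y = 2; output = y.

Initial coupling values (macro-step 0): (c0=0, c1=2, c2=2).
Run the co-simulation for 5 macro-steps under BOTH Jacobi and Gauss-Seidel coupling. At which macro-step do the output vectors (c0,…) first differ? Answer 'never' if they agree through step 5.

first divergence at macro-step: 1

[Jacobi] macro 1: S0 reads c0=0 → after 1×micro: 0; S1 reads c1=2 → after 1×micro: 3; S2 reads c1=2 → after 1×micro: 2 ⇒ (c0=0, c1=3, c2=2)
[Jacobi] macro 2: S0 reads c0=0 → after 1×micro: 0; S1 reads c1=3 → after 1×micro: 3; S2 reads c1=3 → after 1×micro: 3 ⇒ (c0=0, c1=3, c2=3)
[Jacobi] macro 3: S0 reads c0=0 → after 1×micro: 0; S1 reads c1=3 → after 1×micro: 3; S2 reads c1=3 → after 1×micro: 3 ⇒ (c0=0, c1=3, c2=3)
[Jacobi] macro 4: S0 reads c0=0 → after 1×micro: 0; S1 reads c1=3 → after 1×micro: 3; S2 reads c1=3 → after 1×micro: 3 ⇒ (c0=0, c1=3, c2=3)
[Jacobi] macro 5: S0 reads c0=0 → after 1×micro: 0; S1 reads c1=3 → after 1×micro: 3; S2 reads c1=3 → after 1×micro: 3 ⇒ (c0=0, c1=3, c2=3)
[Gauss-Seidel] macro 1: S0 reads c0=0 → after 1×micro: 0; S1 reads c1=2 → after 1×micro: 3; S2 reads c1=3 → after 1×micro: 3 ⇒ (c0=0, c1=3, c2=3)
[Gauss-Seidel] macro 2: S0 reads c0=0 → after 1×micro: 0; S1 reads c1=3 → after 1×micro: 3; S2 reads c1=3 → after 1×micro: 3 ⇒ (c0=0, c1=3, c2=3)
[Gauss-Seidel] macro 3: S0 reads c0=0 → after 1×micro: 0; S1 reads c1=3 → after 1×micro: 3; S2 reads c1=3 → after 1×micro: 3 ⇒ (c0=0, c1=3, c2=3)
[Gauss-Seidel] macro 4: S0 reads c0=0 → after 1×micro: 0; S1 reads c1=3 → after 1×micro: 3; S2 reads c1=3 → after 1×micro: 3 ⇒ (c0=0, c1=3, c2=3)
[Gauss-Seidel] macro 5: S0 reads c0=0 → after 1×micro: 0; S1 reads c1=3 → after 1×micro: 3; S2 reads c1=3 → after 1×micro: 3 ⇒ (c0=0, c1=3, c2=3)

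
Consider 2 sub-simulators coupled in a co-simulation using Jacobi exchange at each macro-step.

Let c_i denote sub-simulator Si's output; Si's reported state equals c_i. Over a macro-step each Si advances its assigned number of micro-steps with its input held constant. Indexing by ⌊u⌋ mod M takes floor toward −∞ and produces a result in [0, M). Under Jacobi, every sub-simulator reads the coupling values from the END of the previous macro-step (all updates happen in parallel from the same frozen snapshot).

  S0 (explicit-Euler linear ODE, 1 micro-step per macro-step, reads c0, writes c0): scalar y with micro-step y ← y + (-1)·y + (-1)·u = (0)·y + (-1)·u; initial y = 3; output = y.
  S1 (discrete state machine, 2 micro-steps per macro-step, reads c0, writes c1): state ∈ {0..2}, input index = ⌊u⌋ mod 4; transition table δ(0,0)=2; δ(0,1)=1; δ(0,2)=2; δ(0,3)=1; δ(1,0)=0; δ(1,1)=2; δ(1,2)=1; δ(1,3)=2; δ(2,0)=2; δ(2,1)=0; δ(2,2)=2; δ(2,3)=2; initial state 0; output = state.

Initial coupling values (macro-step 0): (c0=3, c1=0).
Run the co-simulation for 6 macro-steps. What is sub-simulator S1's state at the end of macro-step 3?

S1 state at macro-step 3 = 2

macro 1: S0 reads c0=3 → after 1×micro: -3; S1 reads c0=3 → after 2×micro: 2 ⇒ (c0=-3, c1=2)
macro 2: S0 reads c0=-3 → after 1×micro: 3; S1 reads c0=-3 → after 2×micro: 1 ⇒ (c0=3, c1=1)
macro 3: S0 reads c0=3 → after 1×micro: -3; S1 reads c0=3 → after 2×micro: 2 ⇒ (c0=-3, c1=2)
macro 4: S0 reads c0=-3 → after 1×micro: 3; S1 reads c0=-3 → after 2×micro: 1 ⇒ (c0=3, c1=1)
macro 5: S0 reads c0=3 → after 1×micro: -3; S1 reads c0=3 → after 2×micro: 2 ⇒ (c0=-3, c1=2)
macro 6: S0 reads c0=-3 → after 1×micro: 3; S1 reads c0=-3 → after 2×micro: 1 ⇒ (c0=3, c1=1)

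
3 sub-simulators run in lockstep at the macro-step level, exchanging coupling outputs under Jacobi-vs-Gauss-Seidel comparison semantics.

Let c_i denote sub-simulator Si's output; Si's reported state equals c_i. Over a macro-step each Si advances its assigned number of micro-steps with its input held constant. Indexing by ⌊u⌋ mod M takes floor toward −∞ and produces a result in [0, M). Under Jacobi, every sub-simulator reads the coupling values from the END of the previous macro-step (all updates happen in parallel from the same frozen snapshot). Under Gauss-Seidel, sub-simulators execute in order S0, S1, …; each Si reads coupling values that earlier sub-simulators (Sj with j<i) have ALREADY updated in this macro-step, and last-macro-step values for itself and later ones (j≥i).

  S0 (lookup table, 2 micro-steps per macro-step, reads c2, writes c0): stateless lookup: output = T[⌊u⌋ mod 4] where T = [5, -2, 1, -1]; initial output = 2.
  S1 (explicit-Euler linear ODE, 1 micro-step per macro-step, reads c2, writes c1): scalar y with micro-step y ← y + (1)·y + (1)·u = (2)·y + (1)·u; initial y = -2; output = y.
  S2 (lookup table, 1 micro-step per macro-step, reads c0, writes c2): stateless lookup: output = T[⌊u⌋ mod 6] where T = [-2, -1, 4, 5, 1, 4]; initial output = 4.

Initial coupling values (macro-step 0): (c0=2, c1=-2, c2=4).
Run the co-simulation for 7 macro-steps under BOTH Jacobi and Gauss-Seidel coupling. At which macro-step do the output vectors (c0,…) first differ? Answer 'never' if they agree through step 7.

[Jacobi] macro 1: S0 reads c2=4 → after 2×micro: 5; S1 reads c2=4 → after 1×micro: 0; S2 reads c0=2 → after 1×micro: 4 ⇒ (c0=5, c1=0, c2=4)
[Jacobi] macro 2: S0 reads c2=4 → after 2×micro: 5; S1 reads c2=4 → after 1×micro: 4; S2 reads c0=5 → after 1×micro: 4 ⇒ (c0=5, c1=4, c2=4)
[Jacobi] macro 3: S0 reads c2=4 → after 2×micro: 5; S1 reads c2=4 → after 1×micro: 12; S2 reads c0=5 → after 1×micro: 4 ⇒ (c0=5, c1=12, c2=4)
[Jacobi] macro 4: S0 reads c2=4 → after 2×micro: 5; S1 reads c2=4 → after 1×micro: 28; S2 reads c0=5 → after 1×micro: 4 ⇒ (c0=5, c1=28, c2=4)
[Jacobi] macro 5: S0 reads c2=4 → after 2×micro: 5; S1 reads c2=4 → after 1×micro: 60; S2 reads c0=5 → after 1×micro: 4 ⇒ (c0=5, c1=60, c2=4)
[Jacobi] macro 6: S0 reads c2=4 → after 2×micro: 5; S1 reads c2=4 → after 1×micro: 124; S2 reads c0=5 → after 1×micro: 4 ⇒ (c0=5, c1=124, c2=4)
[Jacobi] macro 7: S0 reads c2=4 → after 2×micro: 5; S1 reads c2=4 → after 1×micro: 252; S2 reads c0=5 → after 1×micro: 4 ⇒ (c0=5, c1=252, c2=4)
[Gauss-Seidel] macro 1: S0 reads c2=4 → after 2×micro: 5; S1 reads c2=4 → after 1×micro: 0; S2 reads c0=5 → after 1×micro: 4 ⇒ (c0=5, c1=0, c2=4)
[Gauss-Seidel] macro 2: S0 reads c2=4 → after 2×micro: 5; S1 reads c2=4 → after 1×micro: 4; S2 reads c0=5 → after 1×micro: 4 ⇒ (c0=5, c1=4, c2=4)
[Gauss-Seidel] macro 3: S0 reads c2=4 → after 2×micro: 5; S1 reads c2=4 → after 1×micro: 12; S2 reads c0=5 → after 1×micro: 4 ⇒ (c0=5, c1=12, c2=4)
[Gauss-Seidel] macro 4: S0 reads c2=4 → after 2×micro: 5; S1 reads c2=4 → after 1×micro: 28; S2 reads c0=5 → after 1×micro: 4 ⇒ (c0=5, c1=28, c2=4)
[Gauss-Seidel] macro 5: S0 reads c2=4 → after 2×micro: 5; S1 reads c2=4 → after 1×micro: 60; S2 reads c0=5 → after 1×micro: 4 ⇒ (c0=5, c1=60, c2=4)
[Gauss-Seidel] macro 6: S0 reads c2=4 → after 2×micro: 5; S1 reads c2=4 → after 1×micro: 124; S2 reads c0=5 → after 1×micro: 4 ⇒ (c0=5, c1=124, c2=4)
[Gauss-Seidel] macro 7: S0 reads c2=4 → after 2×micro: 5; S1 reads c2=4 → after 1×micro: 252; S2 reads c0=5 → after 1×micro: 4 ⇒ (c0=5, c1=252, c2=4)

first divergence at macro-step: never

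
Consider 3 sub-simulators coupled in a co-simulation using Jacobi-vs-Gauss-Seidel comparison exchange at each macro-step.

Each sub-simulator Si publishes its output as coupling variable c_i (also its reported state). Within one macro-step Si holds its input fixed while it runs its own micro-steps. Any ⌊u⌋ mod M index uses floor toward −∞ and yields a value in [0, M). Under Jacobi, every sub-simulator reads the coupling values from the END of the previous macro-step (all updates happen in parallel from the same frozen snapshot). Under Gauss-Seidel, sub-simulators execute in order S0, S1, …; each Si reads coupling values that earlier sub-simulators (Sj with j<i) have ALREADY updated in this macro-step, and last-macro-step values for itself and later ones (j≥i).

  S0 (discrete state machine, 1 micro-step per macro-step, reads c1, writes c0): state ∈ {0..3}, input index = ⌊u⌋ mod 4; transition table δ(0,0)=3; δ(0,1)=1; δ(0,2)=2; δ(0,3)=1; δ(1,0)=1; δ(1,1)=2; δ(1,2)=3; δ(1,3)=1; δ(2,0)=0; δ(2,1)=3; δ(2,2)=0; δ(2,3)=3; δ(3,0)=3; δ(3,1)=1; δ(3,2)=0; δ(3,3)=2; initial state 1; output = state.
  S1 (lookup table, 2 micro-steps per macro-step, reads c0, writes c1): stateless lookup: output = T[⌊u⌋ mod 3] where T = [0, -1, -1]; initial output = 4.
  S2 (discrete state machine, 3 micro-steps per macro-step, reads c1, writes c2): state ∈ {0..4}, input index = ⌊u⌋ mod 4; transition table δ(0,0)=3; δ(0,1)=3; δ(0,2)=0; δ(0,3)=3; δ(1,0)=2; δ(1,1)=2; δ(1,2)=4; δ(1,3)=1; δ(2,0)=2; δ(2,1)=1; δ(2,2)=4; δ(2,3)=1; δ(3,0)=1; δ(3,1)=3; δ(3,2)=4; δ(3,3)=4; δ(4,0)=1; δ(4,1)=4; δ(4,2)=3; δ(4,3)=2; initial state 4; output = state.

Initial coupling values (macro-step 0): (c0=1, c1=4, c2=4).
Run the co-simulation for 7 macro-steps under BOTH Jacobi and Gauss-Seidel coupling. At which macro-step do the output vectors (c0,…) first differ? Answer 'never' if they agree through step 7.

[Jacobi] macro 1: S0 reads c1=4 → after 1×micro: 1; S1 reads c0=1 → after 2×micro: -1; S2 reads c1=4 → after 3×micro: 2 ⇒ (c0=1, c1=-1, c2=2)
[Jacobi] macro 2: S0 reads c1=-1 → after 1×micro: 1; S1 reads c0=1 → after 2×micro: -1; S2 reads c1=-1 → after 3×micro: 1 ⇒ (c0=1, c1=-1, c2=1)
[Jacobi] macro 3: S0 reads c1=-1 → after 1×micro: 1; S1 reads c0=1 → after 2×micro: -1; S2 reads c1=-1 → after 3×micro: 1 ⇒ (c0=1, c1=-1, c2=1)
[Jacobi] macro 4: S0 reads c1=-1 → after 1×micro: 1; S1 reads c0=1 → after 2×micro: -1; S2 reads c1=-1 → after 3×micro: 1 ⇒ (c0=1, c1=-1, c2=1)
[Jacobi] macro 5: S0 reads c1=-1 → after 1×micro: 1; S1 reads c0=1 → after 2×micro: -1; S2 reads c1=-1 → after 3×micro: 1 ⇒ (c0=1, c1=-1, c2=1)
[Jacobi] macro 6: S0 reads c1=-1 → after 1×micro: 1; S1 reads c0=1 → after 2×micro: -1; S2 reads c1=-1 → after 3×micro: 1 ⇒ (c0=1, c1=-1, c2=1)
[Jacobi] macro 7: S0 reads c1=-1 → after 1×micro: 1; S1 reads c0=1 → after 2×micro: -1; S2 reads c1=-1 → after 3×micro: 1 ⇒ (c0=1, c1=-1, c2=1)
[Gauss-Seidel] macro 1: S0 reads c1=4 → after 1×micro: 1; S1 reads c0=1 → after 2×micro: -1; S2 reads c1=-1 → after 3×micro: 1 ⇒ (c0=1, c1=-1, c2=1)
[Gauss-Seidel] macro 2: S0 reads c1=-1 → after 1×micro: 1; S1 reads c0=1 → after 2×micro: -1; S2 reads c1=-1 → after 3×micro: 1 ⇒ (c0=1, c1=-1, c2=1)
[Gauss-Seidel] macro 3: S0 reads c1=-1 → after 1×micro: 1; S1 reads c0=1 → after 2×micro: -1; S2 reads c1=-1 → after 3×micro: 1 ⇒ (c0=1, c1=-1, c2=1)
[Gauss-Seidel] macro 4: S0 reads c1=-1 → after 1×micro: 1; S1 reads c0=1 → after 2×micro: -1; S2 reads c1=-1 → after 3×micro: 1 ⇒ (c0=1, c1=-1, c2=1)
[Gauss-Seidel] macro 5: S0 reads c1=-1 → after 1×micro: 1; S1 reads c0=1 → after 2×micro: -1; S2 reads c1=-1 → after 3×micro: 1 ⇒ (c0=1, c1=-1, c2=1)
[Gauss-Seidel] macro 6: S0 reads c1=-1 → after 1×micro: 1; S1 reads c0=1 → after 2×micro: -1; S2 reads c1=-1 → after 3×micro: 1 ⇒ (c0=1, c1=-1, c2=1)
[Gauss-Seidel] macro 7: S0 reads c1=-1 → after 1×micro: 1; S1 reads c0=1 → after 2×micro: -1; S2 reads c1=-1 → after 3×micro: 1 ⇒ (c0=1, c1=-1, c2=1)

first divergence at macro-step: 1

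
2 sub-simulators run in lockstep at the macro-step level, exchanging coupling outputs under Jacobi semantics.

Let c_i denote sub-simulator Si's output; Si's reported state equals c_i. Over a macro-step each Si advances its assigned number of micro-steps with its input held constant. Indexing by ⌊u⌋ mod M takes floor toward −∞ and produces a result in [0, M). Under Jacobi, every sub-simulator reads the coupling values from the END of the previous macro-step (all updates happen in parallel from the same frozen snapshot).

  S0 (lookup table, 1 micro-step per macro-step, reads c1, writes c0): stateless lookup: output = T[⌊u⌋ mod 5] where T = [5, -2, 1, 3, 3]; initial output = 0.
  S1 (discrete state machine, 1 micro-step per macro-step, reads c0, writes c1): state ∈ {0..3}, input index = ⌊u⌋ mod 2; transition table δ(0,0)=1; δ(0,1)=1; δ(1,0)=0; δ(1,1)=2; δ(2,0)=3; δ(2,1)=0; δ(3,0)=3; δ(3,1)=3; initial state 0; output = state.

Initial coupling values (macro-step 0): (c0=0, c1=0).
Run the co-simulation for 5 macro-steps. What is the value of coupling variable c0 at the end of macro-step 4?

c0 at macro-step 4 = 3

macro 1: S0 reads c1=0 → after 1×micro: 5; S1 reads c0=0 → after 1×micro: 1 ⇒ (c0=5, c1=1)
macro 2: S0 reads c1=1 → after 1×micro: -2; S1 reads c0=5 → after 1×micro: 2 ⇒ (c0=-2, c1=2)
macro 3: S0 reads c1=2 → after 1×micro: 1; S1 reads c0=-2 → after 1×micro: 3 ⇒ (c0=1, c1=3)
macro 4: S0 reads c1=3 → after 1×micro: 3; S1 reads c0=1 → after 1×micro: 3 ⇒ (c0=3, c1=3)
macro 5: S0 reads c1=3 → after 1×micro: 3; S1 reads c0=3 → after 1×micro: 3 ⇒ (c0=3, c1=3)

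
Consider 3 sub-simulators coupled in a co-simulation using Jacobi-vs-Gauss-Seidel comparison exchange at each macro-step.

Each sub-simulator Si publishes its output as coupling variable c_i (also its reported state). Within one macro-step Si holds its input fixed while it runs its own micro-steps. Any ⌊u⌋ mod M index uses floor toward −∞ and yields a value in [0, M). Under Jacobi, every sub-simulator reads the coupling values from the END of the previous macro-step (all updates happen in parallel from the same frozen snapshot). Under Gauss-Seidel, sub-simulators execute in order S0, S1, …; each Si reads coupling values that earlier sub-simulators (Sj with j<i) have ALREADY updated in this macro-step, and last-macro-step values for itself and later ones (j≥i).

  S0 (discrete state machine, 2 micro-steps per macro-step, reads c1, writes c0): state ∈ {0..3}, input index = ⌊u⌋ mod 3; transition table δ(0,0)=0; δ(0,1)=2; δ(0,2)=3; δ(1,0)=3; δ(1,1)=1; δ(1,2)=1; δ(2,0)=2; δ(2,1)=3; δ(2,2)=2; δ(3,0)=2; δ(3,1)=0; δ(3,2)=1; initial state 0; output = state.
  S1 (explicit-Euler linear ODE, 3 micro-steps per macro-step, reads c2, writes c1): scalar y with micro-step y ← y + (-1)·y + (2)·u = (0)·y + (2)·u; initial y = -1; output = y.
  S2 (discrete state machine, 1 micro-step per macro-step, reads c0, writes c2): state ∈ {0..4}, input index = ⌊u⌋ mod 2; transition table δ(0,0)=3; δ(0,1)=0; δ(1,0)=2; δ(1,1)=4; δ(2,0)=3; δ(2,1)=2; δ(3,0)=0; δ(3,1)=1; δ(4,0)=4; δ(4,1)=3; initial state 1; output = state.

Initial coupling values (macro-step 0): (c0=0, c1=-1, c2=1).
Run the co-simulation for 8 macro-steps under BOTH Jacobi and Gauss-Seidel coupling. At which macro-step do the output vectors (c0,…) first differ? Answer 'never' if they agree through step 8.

[Jacobi] macro 1: S0 reads c1=-1 → after 2×micro: 1; S1 reads c2=1 → after 3×micro: 2; S2 reads c0=0 → after 1×micro: 2 ⇒ (c0=1, c1=2, c2=2)
[Jacobi] macro 2: S0 reads c1=2 → after 2×micro: 1; S1 reads c2=2 → after 3×micro: 4; S2 reads c0=1 → after 1×micro: 2 ⇒ (c0=1, c1=4, c2=2)
[Jacobi] macro 3: S0 reads c1=4 → after 2×micro: 1; S1 reads c2=2 → after 3×micro: 4; S2 reads c0=1 → after 1×micro: 2 ⇒ (c0=1, c1=4, c2=2)
[Jacobi] macro 4: S0 reads c1=4 → after 2×micro: 1; S1 reads c2=2 → after 3×micro: 4; S2 reads c0=1 → after 1×micro: 2 ⇒ (c0=1, c1=4, c2=2)
[Jacobi] macro 5: S0 reads c1=4 → after 2×micro: 1; S1 reads c2=2 → after 3×micro: 4; S2 reads c0=1 → after 1×micro: 2 ⇒ (c0=1, c1=4, c2=2)
[Jacobi] macro 6: S0 reads c1=4 → after 2×micro: 1; S1 reads c2=2 → after 3×micro: 4; S2 reads c0=1 → after 1×micro: 2 ⇒ (c0=1, c1=4, c2=2)
[Jacobi] macro 7: S0 reads c1=4 → after 2×micro: 1; S1 reads c2=2 → after 3×micro: 4; S2 reads c0=1 → after 1×micro: 2 ⇒ (c0=1, c1=4, c2=2)
[Jacobi] macro 8: S0 reads c1=4 → after 2×micro: 1; S1 reads c2=2 → after 3×micro: 4; S2 reads c0=1 → after 1×micro: 2 ⇒ (c0=1, c1=4, c2=2)
[Gauss-Seidel] macro 1: S0 reads c1=-1 → after 2×micro: 1; S1 reads c2=1 → after 3×micro: 2; S2 reads c0=1 → after 1×micro: 4 ⇒ (c0=1, c1=2, c2=4)
[Gauss-Seidel] macro 2: S0 reads c1=2 → after 2×micro: 1; S1 reads c2=4 → after 3×micro: 8; S2 reads c0=1 → after 1×micro: 3 ⇒ (c0=1, c1=8, c2=3)
[Gauss-Seidel] macro 3: S0 reads c1=8 → after 2×micro: 1; S1 reads c2=3 → after 3×micro: 6; S2 reads c0=1 → after 1×micro: 1 ⇒ (c0=1, c1=6, c2=1)
[Gauss-Seidel] macro 4: S0 reads c1=6 → after 2×micro: 2; S1 reads c2=1 → after 3×micro: 2; S2 reads c0=2 → after 1×micro: 2 ⇒ (c0=2, c1=2, c2=2)
[Gauss-Seidel] macro 5: S0 reads c1=2 → after 2×micro: 2; S1 reads c2=2 → after 3×micro: 4; S2 reads c0=2 → after 1×micro: 3 ⇒ (c0=2, c1=4, c2=3)
[Gauss-Seidel] macro 6: S0 reads c1=4 → after 2×micro: 0; S1 reads c2=3 → after 3×micro: 6; S2 reads c0=0 → after 1×micro: 0 ⇒ (c0=0, c1=6, c2=0)
[Gauss-Seidel] macro 7: S0 reads c1=6 → after 2×micro: 0; S1 reads c2=0 → after 3×micro: 0; S2 reads c0=0 → after 1×micro: 3 ⇒ (c0=0, c1=0, c2=3)
[Gauss-Seidel] macro 8: S0 reads c1=0 → after 2×micro: 0; S1 reads c2=3 → after 3×micro: 6; S2 reads c0=0 → after 1×micro: 0 ⇒ (c0=0, c1=6, c2=0)

first divergence at macro-step: 1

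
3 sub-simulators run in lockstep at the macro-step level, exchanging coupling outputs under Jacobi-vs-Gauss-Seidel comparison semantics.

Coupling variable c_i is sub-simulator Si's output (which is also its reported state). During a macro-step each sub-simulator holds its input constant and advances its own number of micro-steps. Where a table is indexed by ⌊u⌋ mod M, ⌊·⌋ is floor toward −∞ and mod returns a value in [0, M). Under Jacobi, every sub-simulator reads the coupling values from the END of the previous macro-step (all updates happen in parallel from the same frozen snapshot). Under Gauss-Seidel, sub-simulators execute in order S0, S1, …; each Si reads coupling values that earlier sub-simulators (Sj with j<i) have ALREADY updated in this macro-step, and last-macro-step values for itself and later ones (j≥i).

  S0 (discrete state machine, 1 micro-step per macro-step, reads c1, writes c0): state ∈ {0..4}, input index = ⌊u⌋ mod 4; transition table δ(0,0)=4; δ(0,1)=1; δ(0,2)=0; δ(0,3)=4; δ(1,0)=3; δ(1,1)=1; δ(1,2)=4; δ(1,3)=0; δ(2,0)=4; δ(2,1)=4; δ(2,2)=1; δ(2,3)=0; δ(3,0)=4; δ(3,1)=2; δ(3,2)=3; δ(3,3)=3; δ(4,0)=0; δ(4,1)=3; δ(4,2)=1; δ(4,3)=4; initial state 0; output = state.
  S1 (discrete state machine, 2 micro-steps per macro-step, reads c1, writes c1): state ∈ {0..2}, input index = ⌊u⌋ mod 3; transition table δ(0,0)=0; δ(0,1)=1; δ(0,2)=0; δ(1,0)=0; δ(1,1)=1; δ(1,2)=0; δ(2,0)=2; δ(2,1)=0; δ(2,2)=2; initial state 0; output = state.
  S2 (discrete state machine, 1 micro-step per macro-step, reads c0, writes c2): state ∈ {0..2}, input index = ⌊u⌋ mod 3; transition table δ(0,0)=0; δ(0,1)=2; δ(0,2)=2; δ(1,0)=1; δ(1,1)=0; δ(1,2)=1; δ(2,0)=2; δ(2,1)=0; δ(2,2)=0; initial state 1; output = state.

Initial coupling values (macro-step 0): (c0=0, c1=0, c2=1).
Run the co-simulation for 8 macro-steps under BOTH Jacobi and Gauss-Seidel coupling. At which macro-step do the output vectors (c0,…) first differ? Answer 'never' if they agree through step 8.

first divergence at macro-step: 1

[Jacobi] macro 1: S0 reads c1=0 → after 1×micro: 4; S1 reads c1=0 → after 2×micro: 0; S2 reads c0=0 → after 1×micro: 1 ⇒ (c0=4, c1=0, c2=1)
[Jacobi] macro 2: S0 reads c1=0 → after 1×micro: 0; S1 reads c1=0 → after 2×micro: 0; S2 reads c0=4 → after 1×micro: 0 ⇒ (c0=0, c1=0, c2=0)
[Jacobi] macro 3: S0 reads c1=0 → after 1×micro: 4; S1 reads c1=0 → after 2×micro: 0; S2 reads c0=0 → after 1×micro: 0 ⇒ (c0=4, c1=0, c2=0)
[Jacobi] macro 4: S0 reads c1=0 → after 1×micro: 0; S1 reads c1=0 → after 2×micro: 0; S2 reads c0=4 → after 1×micro: 2 ⇒ (c0=0, c1=0, c2=2)
[Jacobi] macro 5: S0 reads c1=0 → after 1×micro: 4; S1 reads c1=0 → after 2×micro: 0; S2 reads c0=0 → after 1×micro: 2 ⇒ (c0=4, c1=0, c2=2)
[Jacobi] macro 6: S0 reads c1=0 → after 1×micro: 0; S1 reads c1=0 → after 2×micro: 0; S2 reads c0=4 → after 1×micro: 0 ⇒ (c0=0, c1=0, c2=0)
[Jacobi] macro 7: S0 reads c1=0 → after 1×micro: 4; S1 reads c1=0 → after 2×micro: 0; S2 reads c0=0 → after 1×micro: 0 ⇒ (c0=4, c1=0, c2=0)
[Jacobi] macro 8: S0 reads c1=0 → after 1×micro: 0; S1 reads c1=0 → after 2×micro: 0; S2 reads c0=4 → after 1×micro: 2 ⇒ (c0=0, c1=0, c2=2)
[Gauss-Seidel] macro 1: S0 reads c1=0 → after 1×micro: 4; S1 reads c1=0 → after 2×micro: 0; S2 reads c0=4 → after 1×micro: 0 ⇒ (c0=4, c1=0, c2=0)
[Gauss-Seidel] macro 2: S0 reads c1=0 → after 1×micro: 0; S1 reads c1=0 → after 2×micro: 0; S2 reads c0=0 → after 1×micro: 0 ⇒ (c0=0, c1=0, c2=0)
[Gauss-Seidel] macro 3: S0 reads c1=0 → after 1×micro: 4; S1 reads c1=0 → after 2×micro: 0; S2 reads c0=4 → after 1×micro: 2 ⇒ (c0=4, c1=0, c2=2)
[Gauss-Seidel] macro 4: S0 reads c1=0 → after 1×micro: 0; S1 reads c1=0 → after 2×micro: 0; S2 reads c0=0 → after 1×micro: 2 ⇒ (c0=0, c1=0, c2=2)
[Gauss-Seidel] macro 5: S0 reads c1=0 → after 1×micro: 4; S1 reads c1=0 → after 2×micro: 0; S2 reads c0=4 → after 1×micro: 0 ⇒ (c0=4, c1=0, c2=0)
[Gauss-Seidel] macro 6: S0 reads c1=0 → after 1×micro: 0; S1 reads c1=0 → after 2×micro: 0; S2 reads c0=0 → after 1×micro: 0 ⇒ (c0=0, c1=0, c2=0)
[Gauss-Seidel] macro 7: S0 reads c1=0 → after 1×micro: 4; S1 reads c1=0 → after 2×micro: 0; S2 reads c0=4 → after 1×micro: 2 ⇒ (c0=4, c1=0, c2=2)
[Gauss-Seidel] macro 8: S0 reads c1=0 → after 1×micro: 0; S1 reads c1=0 → after 2×micro: 0; S2 reads c0=0 → after 1×micro: 2 ⇒ (c0=0, c1=0, c2=2)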